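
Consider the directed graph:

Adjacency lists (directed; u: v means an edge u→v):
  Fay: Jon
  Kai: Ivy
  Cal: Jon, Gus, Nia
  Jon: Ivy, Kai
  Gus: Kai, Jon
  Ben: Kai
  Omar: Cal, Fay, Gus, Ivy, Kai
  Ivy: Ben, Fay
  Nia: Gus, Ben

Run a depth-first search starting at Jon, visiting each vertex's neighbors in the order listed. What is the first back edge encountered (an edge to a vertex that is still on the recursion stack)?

Kai->Ivy

DFS from Jon (visiting each vertex's neighbors in the order listed); mark gray on enter, black on exit:
Jon gray
  Ivy gray
    Ben gray
      Kai gray
        Kai→Ivy: Ivy is gray → back edge
First back edge: Kai → Ivy.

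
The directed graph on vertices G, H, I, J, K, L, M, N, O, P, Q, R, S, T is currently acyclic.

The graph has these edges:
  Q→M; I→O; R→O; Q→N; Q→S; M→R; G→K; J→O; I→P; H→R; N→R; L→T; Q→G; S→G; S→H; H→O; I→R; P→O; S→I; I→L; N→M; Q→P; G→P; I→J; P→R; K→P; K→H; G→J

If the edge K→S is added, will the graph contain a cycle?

Adding K→S creates a cycle iff S can already reach K.
Path from S: S → G → K.
So S → … → K → S is a cycle.

Yes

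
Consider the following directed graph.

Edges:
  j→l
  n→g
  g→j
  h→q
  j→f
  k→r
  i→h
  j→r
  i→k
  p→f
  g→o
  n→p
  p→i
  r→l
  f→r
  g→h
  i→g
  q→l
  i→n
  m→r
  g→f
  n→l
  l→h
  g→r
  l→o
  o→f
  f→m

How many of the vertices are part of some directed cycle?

10

A vertex is on a directed cycle iff it belongs to a strongly connected component of size ≥ 2 (or has a self-loop).
The vertices on cycles are {f, h, i, l, m, n, o, p, q, r} — 10 in total.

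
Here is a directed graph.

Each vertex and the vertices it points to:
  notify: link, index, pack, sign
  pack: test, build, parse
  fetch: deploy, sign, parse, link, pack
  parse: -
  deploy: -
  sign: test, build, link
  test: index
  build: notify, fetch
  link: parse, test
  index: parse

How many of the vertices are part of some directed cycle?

5

A vertex is on a directed cycle iff it belongs to a strongly connected component of size ≥ 2 (or has a self-loop).
The vertices on cycles are {pack, sign, build, fetch, notify} — 5 in total.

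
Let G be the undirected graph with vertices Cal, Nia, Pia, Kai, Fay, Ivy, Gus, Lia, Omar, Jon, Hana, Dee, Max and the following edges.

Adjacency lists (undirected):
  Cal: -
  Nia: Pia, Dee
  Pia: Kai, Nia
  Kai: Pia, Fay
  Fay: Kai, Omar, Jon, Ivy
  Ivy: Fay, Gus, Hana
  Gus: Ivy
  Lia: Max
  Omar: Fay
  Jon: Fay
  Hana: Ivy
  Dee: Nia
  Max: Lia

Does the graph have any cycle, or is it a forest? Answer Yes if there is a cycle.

DFS, tracking each vertex's parent; an edge to a visited non-parent vertex closes a cycle.
Start from Kai:
visit Kai (parent –)
  visit Pia (parent Kai)
    Pia–Kai: parent, skip
    visit Nia (parent Pia)
      Nia–Pia: parent, skip
      visit Dee (parent Nia)
        Dee–Nia: parent, skip
  visit Fay (parent Kai)
    Fay–Kai: parent, skip
    visit Omar (parent Fay)
      Omar–Fay: parent, skip
    visit Jon (parent Fay)
      Jon–Fay: parent, skip
    visit Ivy (parent Fay)
      Ivy–Fay: parent, skip
      visit Gus (parent Ivy)
        Gus–Ivy: parent, skip
      visit Hana (parent Ivy)
        Hana–Ivy: parent, skip
visit Cal (parent –)
visit Lia (parent –)
  visit Max (parent Lia)
    Max–Lia: parent, skip
No non-parent visited neighbor found — the graph is a forest.

No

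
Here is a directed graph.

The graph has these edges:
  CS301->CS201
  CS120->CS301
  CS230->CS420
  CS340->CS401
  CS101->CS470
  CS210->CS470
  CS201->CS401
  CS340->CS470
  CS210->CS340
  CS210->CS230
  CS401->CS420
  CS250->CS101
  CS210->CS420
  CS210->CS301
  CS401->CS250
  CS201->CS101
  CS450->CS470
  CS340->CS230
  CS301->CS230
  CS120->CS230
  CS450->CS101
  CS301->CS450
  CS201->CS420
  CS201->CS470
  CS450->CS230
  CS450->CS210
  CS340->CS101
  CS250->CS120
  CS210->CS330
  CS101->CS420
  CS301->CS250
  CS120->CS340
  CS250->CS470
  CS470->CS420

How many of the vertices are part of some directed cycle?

8

A vertex is on a directed cycle iff it belongs to a strongly connected component of size ≥ 2 (or has a self-loop).
The vertices on cycles are {CS120, CS201, CS210, CS250, CS301, CS340, CS401, CS450} — 8 in total.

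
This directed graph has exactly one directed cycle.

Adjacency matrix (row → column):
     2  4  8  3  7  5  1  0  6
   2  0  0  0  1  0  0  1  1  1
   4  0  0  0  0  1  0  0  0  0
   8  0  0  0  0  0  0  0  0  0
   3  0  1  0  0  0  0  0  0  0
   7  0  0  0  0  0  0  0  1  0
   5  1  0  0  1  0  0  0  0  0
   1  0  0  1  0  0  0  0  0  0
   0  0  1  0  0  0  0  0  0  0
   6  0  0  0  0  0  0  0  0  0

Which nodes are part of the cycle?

0, 4, 7

DFS with gray/black marking from 0:
0 gray
  4 gray
    7 gray
      7→0: 0 is gray → back edge
Back edge closes the cycle 0 → 4 → 7 → 0; its vertices are {0, 4, 7}.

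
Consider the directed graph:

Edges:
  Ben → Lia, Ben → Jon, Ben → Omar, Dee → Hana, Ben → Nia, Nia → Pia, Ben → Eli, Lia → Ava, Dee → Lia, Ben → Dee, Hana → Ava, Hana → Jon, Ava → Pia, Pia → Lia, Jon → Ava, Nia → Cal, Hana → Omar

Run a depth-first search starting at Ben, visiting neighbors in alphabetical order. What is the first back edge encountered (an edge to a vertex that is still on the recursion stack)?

Lia→Ava

DFS from Ben (visiting neighbors in alphabetical order); mark gray on enter, black on exit:
Ben gray
  Dee gray
    Hana gray
      Ava gray
        Pia gray
          Lia gray
            Lia→Ava: Ava is gray → back edge
First back edge: Lia → Ava.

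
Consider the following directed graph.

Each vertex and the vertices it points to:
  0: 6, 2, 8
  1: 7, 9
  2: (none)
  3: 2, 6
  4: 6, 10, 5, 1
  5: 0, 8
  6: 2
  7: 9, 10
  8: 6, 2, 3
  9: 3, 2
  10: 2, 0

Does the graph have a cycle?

No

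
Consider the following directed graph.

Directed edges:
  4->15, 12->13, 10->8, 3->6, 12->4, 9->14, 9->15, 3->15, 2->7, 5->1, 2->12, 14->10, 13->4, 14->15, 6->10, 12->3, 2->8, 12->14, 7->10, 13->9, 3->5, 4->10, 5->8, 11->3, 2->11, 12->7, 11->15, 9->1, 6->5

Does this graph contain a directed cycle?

No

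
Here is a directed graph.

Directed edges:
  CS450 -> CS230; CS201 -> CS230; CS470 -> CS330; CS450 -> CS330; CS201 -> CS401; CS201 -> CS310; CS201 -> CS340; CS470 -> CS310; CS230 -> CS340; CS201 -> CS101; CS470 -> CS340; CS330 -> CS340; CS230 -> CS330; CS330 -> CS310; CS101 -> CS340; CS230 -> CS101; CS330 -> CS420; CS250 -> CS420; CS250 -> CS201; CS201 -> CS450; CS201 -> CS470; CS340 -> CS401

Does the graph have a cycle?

DFS with white/gray/black marking, starting from CS330:
CS330 gray
  CS340 gray
    CS401 gray
    CS401 black
  CS340 black
  CS310 gray
  CS310 black
  CS420 gray
  CS420 black
CS330 black
CS470 gray
  CS470→CS340: CS340 black — skip
  CS470→CS330: CS330 black — skip
  CS470→CS310: CS310 black — skip
CS470 black
CS230 gray
  CS230→CS330: CS330 black — skip
  CS230→CS340: CS340 black — skip
  CS101 gray
    CS101→CS340: CS340 black — skip
  CS101 black
CS230 black
CS450 gray
  CS450→CS330: CS330 black — skip
  CS450→CS230: CS230 black — skip
CS450 black
CS201 gray
  CS201→CS450: CS450 black — skip
  CS201→CS340: CS340 black — skip
  CS201→CS401: CS401 black — skip
  CS201→CS470: CS470 black — skip
  CS201→CS310: CS310 black — skip
  CS201→CS101: CS101 black — skip
  CS201→CS230: CS230 black — skip
CS201 black
CS250 gray
  CS250→CS420: CS420 black — skip
  CS250→CS201: CS201 black — skip
CS250 black
Every edge goes to a white or black vertex — no back edge, so the graph is acyclic.

No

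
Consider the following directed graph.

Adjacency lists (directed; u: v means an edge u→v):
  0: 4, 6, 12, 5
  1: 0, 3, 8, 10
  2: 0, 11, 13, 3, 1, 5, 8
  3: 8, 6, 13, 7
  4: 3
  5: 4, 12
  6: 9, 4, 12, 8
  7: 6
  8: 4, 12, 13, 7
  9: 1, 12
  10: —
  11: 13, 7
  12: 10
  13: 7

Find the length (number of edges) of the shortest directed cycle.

3

For each vertex v, BFS finds the shortest path from v back to v.
The shortest such closed walk is 6 → 8 → 7 → 6, length 3.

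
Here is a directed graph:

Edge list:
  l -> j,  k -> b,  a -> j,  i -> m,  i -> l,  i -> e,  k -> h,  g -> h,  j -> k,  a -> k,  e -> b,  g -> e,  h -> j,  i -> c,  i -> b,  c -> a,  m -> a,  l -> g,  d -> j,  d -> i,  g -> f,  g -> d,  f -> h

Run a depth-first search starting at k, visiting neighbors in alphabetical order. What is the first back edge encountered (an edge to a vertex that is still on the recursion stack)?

DFS from k (visiting neighbors in alphabetical order); mark gray on enter, black on exit:
k gray
  b gray
  b black
  h gray
    j gray
      j→k: k is gray → back edge
First back edge: j → k.

j->k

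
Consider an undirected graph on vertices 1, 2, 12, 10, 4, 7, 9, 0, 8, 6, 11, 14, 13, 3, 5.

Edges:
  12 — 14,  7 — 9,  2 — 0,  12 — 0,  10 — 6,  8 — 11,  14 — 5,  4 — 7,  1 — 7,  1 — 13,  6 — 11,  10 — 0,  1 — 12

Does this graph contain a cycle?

No

DFS, tracking each vertex's parent; an edge to a visited non-parent vertex closes a cycle.
Start from 12:
visit 12 (parent –)
  visit 1 (parent 12)
    visit 7 (parent 1)
      visit 4 (parent 7)
        4–7: parent, skip
      visit 9 (parent 7)
        9–7: parent, skip
      7–1: parent, skip
    visit 13 (parent 1)
      13–1: parent, skip
    1–12: parent, skip
  visit 0 (parent 12)
    0–12: parent, skip
    visit 10 (parent 0)
      10–0: parent, skip
      visit 6 (parent 10)
        visit 11 (parent 6)
          11–6: parent, skip
          visit 8 (parent 11)
            8–11: parent, skip
        6–10: parent, skip
    visit 2 (parent 0)
      2–0: parent, skip
  visit 14 (parent 12)
    14–12: parent, skip
    visit 5 (parent 14)
      5–14: parent, skip
visit 3 (parent –)
No non-parent visited neighbor found — the graph is a forest.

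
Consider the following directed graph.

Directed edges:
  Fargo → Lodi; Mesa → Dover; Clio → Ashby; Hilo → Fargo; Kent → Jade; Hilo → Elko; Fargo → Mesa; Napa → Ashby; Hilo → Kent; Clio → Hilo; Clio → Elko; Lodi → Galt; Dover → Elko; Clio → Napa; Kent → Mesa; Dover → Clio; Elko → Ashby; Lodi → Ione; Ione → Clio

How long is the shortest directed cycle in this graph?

For each vertex v, BFS finds the shortest path from v back to v.
The shortest such closed walk is Hilo → Fargo → Mesa → Dover → Clio → Hilo, length 5.

5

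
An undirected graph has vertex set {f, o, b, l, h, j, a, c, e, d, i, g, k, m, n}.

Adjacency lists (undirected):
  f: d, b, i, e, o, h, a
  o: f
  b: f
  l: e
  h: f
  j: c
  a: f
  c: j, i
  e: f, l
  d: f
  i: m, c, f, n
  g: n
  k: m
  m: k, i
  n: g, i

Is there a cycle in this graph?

No

DFS, tracking each vertex's parent; an edge to a visited non-parent vertex closes a cycle.
Start from i:
visit i (parent –)
  visit m (parent i)
    visit k (parent m)
      k–m: parent, skip
    m–i: parent, skip
  visit c (parent i)
    visit j (parent c)
      j–c: parent, skip
    c–i: parent, skip
  visit f (parent i)
    visit d (parent f)
      d–f: parent, skip
    visit b (parent f)
      b–f: parent, skip
    f–i: parent, skip
    visit e (parent f)
      e–f: parent, skip
      visit l (parent e)
        l–e: parent, skip
    visit o (parent f)
      o–f: parent, skip
    visit h (parent f)
      h–f: parent, skip
    visit a (parent f)
      a–f: parent, skip
  visit n (parent i)
    visit g (parent n)
      g–n: parent, skip
    n–i: parent, skip
No non-parent visited neighbor found — the graph is a forest.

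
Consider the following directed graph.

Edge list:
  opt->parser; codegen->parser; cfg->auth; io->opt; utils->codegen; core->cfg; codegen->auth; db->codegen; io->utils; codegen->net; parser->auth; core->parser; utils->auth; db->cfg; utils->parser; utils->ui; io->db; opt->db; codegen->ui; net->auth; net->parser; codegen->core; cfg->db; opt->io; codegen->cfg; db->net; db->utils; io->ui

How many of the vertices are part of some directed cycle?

A vertex is on a directed cycle iff it belongs to a strongly connected component of size ≥ 2 (or has a self-loop).
The vertices on cycles are {db, io, cfg, opt, core, utils, codegen} — 7 in total.

7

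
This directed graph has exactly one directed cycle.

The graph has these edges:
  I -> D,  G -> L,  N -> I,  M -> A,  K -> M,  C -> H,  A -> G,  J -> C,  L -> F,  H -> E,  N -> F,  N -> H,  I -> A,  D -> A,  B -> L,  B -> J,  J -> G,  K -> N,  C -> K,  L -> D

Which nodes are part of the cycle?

DFS with gray/black marking from G:
G gray
  L gray
    D gray
      A gray
        A→G: G is gray → back edge
Back edge closes the cycle G → L → D → A → G; its vertices are {A, D, G, L}.

A, D, G, L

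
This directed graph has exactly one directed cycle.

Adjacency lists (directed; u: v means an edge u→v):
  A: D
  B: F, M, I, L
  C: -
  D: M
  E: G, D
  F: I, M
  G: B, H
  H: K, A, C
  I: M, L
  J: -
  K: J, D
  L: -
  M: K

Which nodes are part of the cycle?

D, K, M

DFS with gray/black marking from K:
K gray
  J gray
  J black
  D gray
    M gray
      M→K: K is gray → back edge
Back edge closes the cycle K → D → M → K; its vertices are {D, K, M}.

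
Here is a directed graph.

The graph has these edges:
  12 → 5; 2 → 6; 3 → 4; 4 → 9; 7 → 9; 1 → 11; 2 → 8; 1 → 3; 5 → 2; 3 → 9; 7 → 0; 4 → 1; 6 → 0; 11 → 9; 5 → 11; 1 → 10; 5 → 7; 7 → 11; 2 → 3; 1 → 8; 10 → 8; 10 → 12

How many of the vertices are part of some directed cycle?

7

A vertex is on a directed cycle iff it belongs to a strongly connected component of size ≥ 2 (or has a self-loop).
The vertices on cycles are {1, 2, 3, 4, 5, 10, 12} — 7 in total.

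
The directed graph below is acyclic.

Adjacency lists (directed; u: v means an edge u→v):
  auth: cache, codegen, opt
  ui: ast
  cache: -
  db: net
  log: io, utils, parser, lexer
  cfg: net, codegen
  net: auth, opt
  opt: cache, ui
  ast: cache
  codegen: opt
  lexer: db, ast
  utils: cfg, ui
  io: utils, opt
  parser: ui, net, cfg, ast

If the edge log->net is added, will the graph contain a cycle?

Adding log→net creates a cycle iff net can already reach log.
Explore from net: no path reaches log. The graph stays acyclic.

No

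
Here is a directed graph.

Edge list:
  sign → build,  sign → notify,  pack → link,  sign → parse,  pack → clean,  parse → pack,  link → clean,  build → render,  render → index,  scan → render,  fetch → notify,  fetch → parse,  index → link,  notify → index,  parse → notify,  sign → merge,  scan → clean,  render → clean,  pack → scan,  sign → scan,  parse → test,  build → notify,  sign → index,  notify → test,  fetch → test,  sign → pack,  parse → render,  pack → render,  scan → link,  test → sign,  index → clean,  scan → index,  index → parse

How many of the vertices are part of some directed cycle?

A vertex is on a directed cycle iff it belongs to a strongly connected component of size ≥ 2 (or has a self-loop).
The vertices on cycles are {pack, scan, sign, test, build, index, parse, notify, render} — 9 in total.

9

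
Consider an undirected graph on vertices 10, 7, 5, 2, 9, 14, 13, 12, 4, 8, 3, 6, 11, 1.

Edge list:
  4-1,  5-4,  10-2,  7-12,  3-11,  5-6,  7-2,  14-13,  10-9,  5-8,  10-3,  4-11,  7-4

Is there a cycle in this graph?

Yes

DFS, tracking each vertex's parent; an edge to a visited non-parent vertex closes a cycle.
Start from 12:
visit 12 (parent –)
  visit 7 (parent 12)
    visit 4 (parent 7)
      visit 11 (parent 4)
        11–4: parent, skip
        visit 3 (parent 11)
          visit 10 (parent 3)
            visit 9 (parent 10)
              9–10: parent, skip
            10–3: parent, skip
            visit 2 (parent 10)
              2–10: parent, skip
              2–7: 7 visited and ≠ parent → cycle
Cycle: 7 – 4 – 11 – 3 – 10 – 2 – 7.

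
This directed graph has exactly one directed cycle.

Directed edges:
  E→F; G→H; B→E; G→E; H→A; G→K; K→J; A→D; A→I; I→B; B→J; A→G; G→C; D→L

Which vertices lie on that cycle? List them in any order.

DFS with gray/black marking from A:
A gray
  I gray
    B gray
      J gray
      J black
      E gray
        F gray
        F black
      E black
    B black
  I black
  G gray
    K gray
      K→J: J black — skip
    K black
    H gray
      H→A: A is gray → back edge
Back edge closes the cycle A → G → H → A; its vertices are {A, G, H}.

A, G, H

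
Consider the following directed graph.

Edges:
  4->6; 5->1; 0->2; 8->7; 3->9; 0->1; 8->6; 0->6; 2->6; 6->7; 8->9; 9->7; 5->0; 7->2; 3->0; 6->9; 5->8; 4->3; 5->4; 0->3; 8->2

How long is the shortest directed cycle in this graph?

2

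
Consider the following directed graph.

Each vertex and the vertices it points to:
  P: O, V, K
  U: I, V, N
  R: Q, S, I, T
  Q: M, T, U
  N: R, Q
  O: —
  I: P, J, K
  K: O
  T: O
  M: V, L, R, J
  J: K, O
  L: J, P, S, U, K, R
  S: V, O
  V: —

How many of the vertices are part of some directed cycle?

6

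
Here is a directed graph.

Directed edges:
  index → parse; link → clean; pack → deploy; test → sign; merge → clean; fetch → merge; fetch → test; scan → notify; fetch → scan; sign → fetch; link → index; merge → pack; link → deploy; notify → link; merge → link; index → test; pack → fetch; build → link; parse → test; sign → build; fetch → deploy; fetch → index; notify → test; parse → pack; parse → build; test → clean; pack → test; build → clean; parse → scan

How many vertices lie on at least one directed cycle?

11

A vertex is on a directed cycle iff it belongs to a strongly connected component of size ≥ 2 (or has a self-loop).
The vertices on cycles are {link, pack, scan, sign, test, build, fetch, index, merge, parse, notify} — 11 in total.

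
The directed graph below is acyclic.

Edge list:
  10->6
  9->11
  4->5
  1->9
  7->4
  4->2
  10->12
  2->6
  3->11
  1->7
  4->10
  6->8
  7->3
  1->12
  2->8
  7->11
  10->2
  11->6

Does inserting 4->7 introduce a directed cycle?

Adding 4→7 creates a cycle iff 7 can already reach 4.
Path from 7: 7 → 4.
So 7 → … → 4 → 7 is a cycle.

Yes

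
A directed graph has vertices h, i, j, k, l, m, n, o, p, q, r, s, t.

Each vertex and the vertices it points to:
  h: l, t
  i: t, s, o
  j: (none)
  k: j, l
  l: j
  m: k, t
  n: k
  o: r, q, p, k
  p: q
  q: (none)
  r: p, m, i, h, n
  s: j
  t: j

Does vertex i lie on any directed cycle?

i is on a cycle iff i can reach itself via ≥1 edge.
i → o → r → i — yes.

Yes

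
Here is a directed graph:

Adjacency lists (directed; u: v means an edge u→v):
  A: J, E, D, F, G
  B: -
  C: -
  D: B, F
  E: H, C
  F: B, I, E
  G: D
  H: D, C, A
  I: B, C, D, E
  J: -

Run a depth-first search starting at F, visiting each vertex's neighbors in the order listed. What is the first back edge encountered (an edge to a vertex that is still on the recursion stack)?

D->F

DFS from F (visiting each vertex's neighbors in the order listed); mark gray on enter, black on exit:
F gray
  B gray
  B black
  I gray
    I→B: B black — skip
    C gray
    C black
    D gray
      D→B: B black — skip
      D→F: F is gray → back edge
First back edge: D → F.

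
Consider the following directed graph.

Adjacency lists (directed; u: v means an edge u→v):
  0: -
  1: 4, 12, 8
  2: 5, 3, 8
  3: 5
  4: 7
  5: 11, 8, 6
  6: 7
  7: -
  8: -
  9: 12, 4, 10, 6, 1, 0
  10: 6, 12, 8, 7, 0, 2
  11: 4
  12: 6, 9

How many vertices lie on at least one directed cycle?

A vertex is on a directed cycle iff it belongs to a strongly connected component of size ≥ 2 (or has a self-loop).
The vertices on cycles are {1, 9, 10, 12} — 4 in total.

4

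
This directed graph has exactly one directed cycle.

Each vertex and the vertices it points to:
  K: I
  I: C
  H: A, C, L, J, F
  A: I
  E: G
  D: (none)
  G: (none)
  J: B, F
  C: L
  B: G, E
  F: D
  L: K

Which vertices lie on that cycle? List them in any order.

DFS with gray/black marking from L:
L gray
  K gray
    I gray
      C gray
        C→L: L is gray → back edge
Back edge closes the cycle L → K → I → C → L; its vertices are {C, I, K, L}.

C, I, K, L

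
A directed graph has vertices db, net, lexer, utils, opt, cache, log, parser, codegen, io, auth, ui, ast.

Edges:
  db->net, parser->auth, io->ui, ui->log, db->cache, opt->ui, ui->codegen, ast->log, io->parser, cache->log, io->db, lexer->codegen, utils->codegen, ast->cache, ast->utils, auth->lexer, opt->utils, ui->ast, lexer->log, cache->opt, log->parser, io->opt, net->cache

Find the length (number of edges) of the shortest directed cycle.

For each vertex v, BFS finds the shortest path from v back to v.
The shortest such closed walk is opt → ui → ast → cache → opt, length 4.

4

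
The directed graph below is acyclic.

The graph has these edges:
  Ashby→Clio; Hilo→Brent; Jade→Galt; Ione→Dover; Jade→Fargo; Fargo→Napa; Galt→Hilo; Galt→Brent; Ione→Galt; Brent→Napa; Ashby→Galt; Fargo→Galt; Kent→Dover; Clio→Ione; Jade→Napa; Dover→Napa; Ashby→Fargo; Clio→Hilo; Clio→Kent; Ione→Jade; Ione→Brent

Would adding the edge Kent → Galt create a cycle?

Adding Kent→Galt creates a cycle iff Galt can already reach Kent.
Explore from Galt: no path reaches Kent. The graph stays acyclic.

No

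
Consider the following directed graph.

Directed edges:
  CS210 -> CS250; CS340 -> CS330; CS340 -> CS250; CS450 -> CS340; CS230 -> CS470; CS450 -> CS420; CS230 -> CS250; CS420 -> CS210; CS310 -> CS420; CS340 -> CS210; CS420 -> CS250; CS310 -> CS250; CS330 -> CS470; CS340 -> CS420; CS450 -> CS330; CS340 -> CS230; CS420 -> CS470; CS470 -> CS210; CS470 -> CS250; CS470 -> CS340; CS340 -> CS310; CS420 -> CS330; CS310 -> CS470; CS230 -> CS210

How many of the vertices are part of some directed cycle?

6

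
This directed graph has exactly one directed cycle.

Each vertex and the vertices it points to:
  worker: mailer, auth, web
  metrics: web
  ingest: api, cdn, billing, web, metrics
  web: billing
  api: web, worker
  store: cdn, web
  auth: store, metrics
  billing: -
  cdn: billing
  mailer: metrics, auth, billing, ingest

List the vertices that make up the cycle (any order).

DFS with gray/black marking from worker:
worker gray
  mailer gray
    metrics gray
      web gray
        billing gray
        billing black
      web black
    metrics black
    auth gray
      store gray
        cdn gray
          cdn→billing: billing black — skip
        cdn black
        store→web: web black — skip
      store black
      auth→metrics: metrics black — skip
    auth black
    mailer→billing: billing black — skip
    ingest gray
      api gray
        api→web: web black — skip
        api→worker: worker is gray → back edge
Back edge closes the cycle worker → mailer → ingest → api → worker; its vertices are {api, ingest, mailer, worker}.

api, ingest, mailer, worker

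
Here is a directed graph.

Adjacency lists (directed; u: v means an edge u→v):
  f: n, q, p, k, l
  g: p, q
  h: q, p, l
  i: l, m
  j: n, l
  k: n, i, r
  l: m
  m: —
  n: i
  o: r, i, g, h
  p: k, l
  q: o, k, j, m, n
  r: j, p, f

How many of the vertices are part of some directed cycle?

A vertex is on a directed cycle iff it belongs to a strongly connected component of size ≥ 2 (or has a self-loop).
The vertices on cycles are {f, g, h, k, o, p, q, r} — 8 in total.

8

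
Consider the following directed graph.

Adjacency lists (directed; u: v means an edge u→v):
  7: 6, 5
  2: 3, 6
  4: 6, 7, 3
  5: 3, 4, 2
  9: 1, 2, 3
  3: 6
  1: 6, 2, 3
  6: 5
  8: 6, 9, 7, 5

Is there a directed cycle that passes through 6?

6 is on a cycle iff 6 can reach itself via ≥1 edge.
6 → 5 → 3 → 6 — yes.

Yes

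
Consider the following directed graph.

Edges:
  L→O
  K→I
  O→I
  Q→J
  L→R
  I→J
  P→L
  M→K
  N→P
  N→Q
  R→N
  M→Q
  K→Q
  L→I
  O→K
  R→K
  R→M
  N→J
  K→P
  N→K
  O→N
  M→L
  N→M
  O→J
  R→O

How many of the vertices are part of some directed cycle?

A vertex is on a directed cycle iff it belongs to a strongly connected component of size ≥ 2 (or has a self-loop).
The vertices on cycles are {K, L, M, N, O, P, R} — 7 in total.

7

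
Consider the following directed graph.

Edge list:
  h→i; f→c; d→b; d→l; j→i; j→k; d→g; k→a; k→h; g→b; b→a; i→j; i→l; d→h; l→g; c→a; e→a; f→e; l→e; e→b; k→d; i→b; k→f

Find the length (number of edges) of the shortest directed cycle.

For each vertex v, BFS finds the shortest path from v back to v.
The shortest such closed walk is i → j → i, length 2.

2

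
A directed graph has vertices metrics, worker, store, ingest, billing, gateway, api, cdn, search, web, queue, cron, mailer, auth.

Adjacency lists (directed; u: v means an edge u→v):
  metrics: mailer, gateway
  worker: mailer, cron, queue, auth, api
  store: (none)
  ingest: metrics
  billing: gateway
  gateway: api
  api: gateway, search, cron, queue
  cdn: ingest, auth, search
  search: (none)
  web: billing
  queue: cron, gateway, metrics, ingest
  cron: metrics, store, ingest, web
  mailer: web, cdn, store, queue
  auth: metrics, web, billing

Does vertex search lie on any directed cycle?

No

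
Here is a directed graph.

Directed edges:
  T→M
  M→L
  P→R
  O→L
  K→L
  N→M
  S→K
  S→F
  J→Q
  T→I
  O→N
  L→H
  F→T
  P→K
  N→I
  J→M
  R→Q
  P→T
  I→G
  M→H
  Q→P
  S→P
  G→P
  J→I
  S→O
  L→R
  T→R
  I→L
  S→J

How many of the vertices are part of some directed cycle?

A vertex is on a directed cycle iff it belongs to a strongly connected component of size ≥ 2 (or has a self-loop).
The vertices on cycles are {G, I, K, L, M, P, Q, R, T} — 9 in total.

9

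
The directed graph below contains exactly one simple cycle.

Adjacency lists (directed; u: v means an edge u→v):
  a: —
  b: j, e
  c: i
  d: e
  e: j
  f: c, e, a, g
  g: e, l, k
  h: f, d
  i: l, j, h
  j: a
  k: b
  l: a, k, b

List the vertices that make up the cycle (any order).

DFS with gray/black marking from c:
c gray
  i gray
    l gray
      a gray
      a black
      k gray
        b gray
          j gray
            j→a: a black — skip
          j black
          e gray
            e→j: j black — skip
          e black
        b black
      k black
      l→b: b black — skip
    l black
    i→j: j black — skip
    h gray
      f gray
        f→c: c is gray → back edge
Back edge closes the cycle c → i → h → f → c; its vertices are {c, f, h, i}.

c, f, h, i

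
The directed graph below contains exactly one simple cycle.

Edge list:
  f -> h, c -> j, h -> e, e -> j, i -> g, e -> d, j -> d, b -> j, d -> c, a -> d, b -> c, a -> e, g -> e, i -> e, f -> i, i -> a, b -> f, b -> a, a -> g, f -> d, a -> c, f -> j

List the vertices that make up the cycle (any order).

c, d, j

DFS with gray/black marking from c:
c gray
  j gray
    d gray
      d→c: c is gray → back edge
Back edge closes the cycle c → j → d → c; its vertices are {c, d, j}.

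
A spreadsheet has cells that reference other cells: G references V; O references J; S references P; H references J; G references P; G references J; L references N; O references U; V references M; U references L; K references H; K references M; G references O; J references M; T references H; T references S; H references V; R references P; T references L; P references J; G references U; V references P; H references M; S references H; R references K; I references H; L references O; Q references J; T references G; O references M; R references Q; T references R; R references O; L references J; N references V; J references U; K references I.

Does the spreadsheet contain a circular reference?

Yes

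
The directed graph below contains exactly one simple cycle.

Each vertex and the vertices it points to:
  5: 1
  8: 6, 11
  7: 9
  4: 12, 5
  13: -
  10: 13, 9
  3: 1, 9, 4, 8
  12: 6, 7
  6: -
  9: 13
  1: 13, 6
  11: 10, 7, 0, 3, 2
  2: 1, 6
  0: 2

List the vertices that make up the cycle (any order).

3, 8, 11

DFS with gray/black marking from 11:
11 gray
  10 gray
    13 gray
    13 black
    9 gray
      9→13: 13 black — skip
    9 black
  10 black
  7 gray
    7→9: 9 black — skip
  7 black
  0 gray
    2 gray
      1 gray
        1→13: 13 black — skip
        6 gray
        6 black
      1 black
      2→6: 6 black — skip
    2 black
  0 black
  3 gray
    3→1: 1 black — skip
    3→9: 9 black — skip
    4 gray
      12 gray
        12→6: 6 black — skip
        12→7: 7 black — skip
      12 black
      5 gray
        5→1: 1 black — skip
      5 black
    4 black
    8 gray
      8→6: 6 black — skip
      8→11: 11 is gray → back edge
Back edge closes the cycle 11 → 3 → 8 → 11; its vertices are {3, 8, 11}.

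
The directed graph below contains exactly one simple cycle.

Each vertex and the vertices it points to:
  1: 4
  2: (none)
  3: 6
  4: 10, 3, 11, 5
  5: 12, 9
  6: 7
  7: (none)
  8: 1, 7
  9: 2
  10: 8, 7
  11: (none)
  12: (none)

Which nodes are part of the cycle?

DFS with gray/black marking from 4:
4 gray
  10 gray
    8 gray
      1 gray
        1→4: 4 is gray → back edge
Back edge closes the cycle 4 → 10 → 8 → 1 → 4; its vertices are {1, 4, 8, 10}.

1, 4, 8, 10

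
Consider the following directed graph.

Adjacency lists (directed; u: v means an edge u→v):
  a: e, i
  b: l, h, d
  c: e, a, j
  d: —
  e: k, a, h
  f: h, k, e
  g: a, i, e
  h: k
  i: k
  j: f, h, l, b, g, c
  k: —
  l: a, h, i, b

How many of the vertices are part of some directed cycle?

6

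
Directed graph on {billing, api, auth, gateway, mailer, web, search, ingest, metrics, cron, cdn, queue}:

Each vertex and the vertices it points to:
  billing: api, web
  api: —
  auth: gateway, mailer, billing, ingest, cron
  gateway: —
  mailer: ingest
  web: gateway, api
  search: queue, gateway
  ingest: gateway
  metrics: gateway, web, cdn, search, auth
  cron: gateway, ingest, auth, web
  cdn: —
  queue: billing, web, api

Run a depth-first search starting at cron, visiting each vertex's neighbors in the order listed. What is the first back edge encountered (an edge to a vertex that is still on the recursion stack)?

auth->cron

DFS from cron (visiting each vertex's neighbors in the order listed); mark gray on enter, black on exit:
cron gray
  gateway gray
  gateway black
  ingest gray
    ingest→gateway: gateway black — skip
  ingest black
  auth gray
    auth→gateway: gateway black — skip
    mailer gray
      mailer→ingest: ingest black — skip
    mailer black
    billing gray
      api gray
      api black
      web gray
        web→gateway: gateway black — skip
        web→api: api black — skip
      web black
    billing black
    auth→ingest: ingest black — skip
    auth→cron: cron is gray → back edge
First back edge: auth → cron.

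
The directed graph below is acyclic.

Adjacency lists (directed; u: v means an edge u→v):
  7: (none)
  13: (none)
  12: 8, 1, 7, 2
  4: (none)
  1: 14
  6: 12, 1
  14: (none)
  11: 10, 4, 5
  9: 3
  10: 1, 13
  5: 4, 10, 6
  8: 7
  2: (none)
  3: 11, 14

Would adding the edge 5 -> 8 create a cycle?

No

Adding 5→8 creates a cycle iff 8 can already reach 5.
Explore from 8: no path reaches 5. The graph stays acyclic.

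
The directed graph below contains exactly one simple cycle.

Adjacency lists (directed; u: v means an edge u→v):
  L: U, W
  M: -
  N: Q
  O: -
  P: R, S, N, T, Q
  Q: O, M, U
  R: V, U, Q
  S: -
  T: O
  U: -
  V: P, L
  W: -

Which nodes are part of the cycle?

P, R, V

DFS with gray/black marking from V:
V gray
  P gray
    R gray
      R→V: V is gray → back edge
Back edge closes the cycle V → P → R → V; its vertices are {P, R, V}.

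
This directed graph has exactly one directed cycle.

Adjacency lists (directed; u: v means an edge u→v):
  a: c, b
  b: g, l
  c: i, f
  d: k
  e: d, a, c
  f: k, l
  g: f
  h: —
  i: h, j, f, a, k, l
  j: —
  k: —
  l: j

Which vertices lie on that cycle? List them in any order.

a, c, i

DFS with gray/black marking from a:
a gray
  c gray
    i gray
      h gray
      h black
      j gray
      j black
      f gray
        k gray
        k black
        l gray
          l→j: j black — skip
        l black
      f black
      i→a: a is gray → back edge
Back edge closes the cycle a → c → i → a; its vertices are {a, c, i}.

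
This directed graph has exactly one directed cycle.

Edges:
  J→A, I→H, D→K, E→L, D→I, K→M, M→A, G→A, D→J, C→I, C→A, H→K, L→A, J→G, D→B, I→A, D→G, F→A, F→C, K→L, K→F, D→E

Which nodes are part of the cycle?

DFS with gray/black marking from I:
I gray
  A gray
  A black
  H gray
    K gray
      F gray
        C gray
          C→I: I is gray → back edge
Back edge closes the cycle I → H → K → F → C → I; its vertices are {C, F, H, I, K}.

C, F, H, I, K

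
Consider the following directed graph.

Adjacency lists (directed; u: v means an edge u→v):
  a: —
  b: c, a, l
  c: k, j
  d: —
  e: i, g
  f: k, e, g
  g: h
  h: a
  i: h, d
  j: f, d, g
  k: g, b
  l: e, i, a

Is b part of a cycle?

b is on a cycle iff b can reach itself via ≥1 edge.
b → c → k → b — yes.

Yes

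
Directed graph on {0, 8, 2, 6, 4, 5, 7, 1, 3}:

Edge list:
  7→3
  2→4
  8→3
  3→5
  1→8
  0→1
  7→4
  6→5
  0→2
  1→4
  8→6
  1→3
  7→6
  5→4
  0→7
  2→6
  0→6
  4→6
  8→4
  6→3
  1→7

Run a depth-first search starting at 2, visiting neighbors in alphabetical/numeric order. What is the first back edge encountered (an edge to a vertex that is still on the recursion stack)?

5→4

DFS from 2 (visiting neighbors in alphabetical/numeric order); mark gray on enter, black on exit:
2 gray
  4 gray
    6 gray
      3 gray
        5 gray
          5→4: 4 is gray → back edge
First back edge: 5 → 4.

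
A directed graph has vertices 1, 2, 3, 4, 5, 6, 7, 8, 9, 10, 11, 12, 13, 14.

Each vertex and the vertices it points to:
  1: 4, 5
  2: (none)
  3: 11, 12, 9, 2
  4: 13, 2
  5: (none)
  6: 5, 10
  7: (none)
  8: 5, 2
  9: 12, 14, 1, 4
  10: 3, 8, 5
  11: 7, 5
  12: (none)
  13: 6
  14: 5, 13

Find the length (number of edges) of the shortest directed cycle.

6

For each vertex v, BFS finds the shortest path from v back to v.
The shortest such closed walk is 3 → 9 → 4 → 13 → 6 → 10 → 3, length 6.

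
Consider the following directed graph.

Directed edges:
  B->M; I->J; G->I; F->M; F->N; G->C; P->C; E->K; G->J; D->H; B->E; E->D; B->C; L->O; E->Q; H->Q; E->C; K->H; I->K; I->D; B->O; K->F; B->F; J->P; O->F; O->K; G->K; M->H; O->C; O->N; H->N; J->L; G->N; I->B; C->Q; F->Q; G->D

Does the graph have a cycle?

DFS with white/gray/black marking, starting from E:
E gray
  D gray
    H gray
      Q gray
      Q black
      N gray
      N black
    H black
  D black
  K gray
    K→H: H black — skip
    F gray
      F→N: N black — skip
      F→Q: Q black — skip
      M gray
        M→H: H black — skip
      M black
    F black
  K black
  E→Q: Q black — skip
  C gray
    C→Q: Q black — skip
  C black
E black
B gray
  B→C: C black — skip
  B→M: M black — skip
  O gray
    O→K: K black — skip
    O→F: F black — skip
    O→C: C black — skip
    O→N: N black — skip
  O black
  B→F: F black — skip
  B→E: E black — skip
B black
G gray
  G→N: N black — skip
  J gray
    P gray
      P→C: C black — skip
    P black
    L gray
      L→O: O black — skip
    L black
  J black
  I gray
    I→D: D black — skip
    I→B: B black — skip
    I→K: K black — skip
    I→J: J black — skip
  I black
  G→C: C black — skip
  G→K: K black — skip
  G→D: D black — skip
G black
Every edge goes to a white or black vertex — no back edge, so the graph is acyclic.

No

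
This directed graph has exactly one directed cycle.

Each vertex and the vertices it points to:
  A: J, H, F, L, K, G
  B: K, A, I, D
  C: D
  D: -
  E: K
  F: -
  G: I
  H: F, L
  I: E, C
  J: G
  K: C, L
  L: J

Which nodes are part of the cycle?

E, G, I, J, K, L

DFS with gray/black marking from I:
I gray
  E gray
    K gray
      C gray
        D gray
        D black
      C black
      L gray
        J gray
          G gray
            G→I: I is gray → back edge
Back edge closes the cycle I → E → K → L → J → G → I; its vertices are {E, G, I, J, K, L}.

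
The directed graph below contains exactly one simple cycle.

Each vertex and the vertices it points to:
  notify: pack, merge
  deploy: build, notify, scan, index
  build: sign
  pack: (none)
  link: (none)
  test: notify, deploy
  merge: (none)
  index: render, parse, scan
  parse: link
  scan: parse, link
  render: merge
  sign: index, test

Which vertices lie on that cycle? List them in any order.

sign, test, build, deploy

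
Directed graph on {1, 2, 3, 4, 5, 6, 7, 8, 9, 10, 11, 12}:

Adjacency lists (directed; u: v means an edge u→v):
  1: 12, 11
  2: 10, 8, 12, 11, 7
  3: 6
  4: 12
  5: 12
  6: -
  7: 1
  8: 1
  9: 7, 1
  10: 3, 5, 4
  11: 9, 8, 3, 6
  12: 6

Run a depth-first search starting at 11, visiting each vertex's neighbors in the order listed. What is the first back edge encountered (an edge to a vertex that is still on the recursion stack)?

DFS from 11 (visiting each vertex's neighbors in the order listed); mark gray on enter, black on exit:
11 gray
  9 gray
    7 gray
      1 gray
        12 gray
          6 gray
          6 black
        12 black
        1→11: 11 is gray → back edge
First back edge: 1 → 11.

1→11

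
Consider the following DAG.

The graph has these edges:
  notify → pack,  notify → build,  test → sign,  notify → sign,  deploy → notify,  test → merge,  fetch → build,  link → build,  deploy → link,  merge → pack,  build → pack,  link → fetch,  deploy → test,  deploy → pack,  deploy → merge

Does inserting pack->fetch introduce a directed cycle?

Yes

Adding pack→fetch creates a cycle iff fetch can already reach pack.
Path from fetch: fetch → build → pack.
So fetch → … → pack → fetch is a cycle.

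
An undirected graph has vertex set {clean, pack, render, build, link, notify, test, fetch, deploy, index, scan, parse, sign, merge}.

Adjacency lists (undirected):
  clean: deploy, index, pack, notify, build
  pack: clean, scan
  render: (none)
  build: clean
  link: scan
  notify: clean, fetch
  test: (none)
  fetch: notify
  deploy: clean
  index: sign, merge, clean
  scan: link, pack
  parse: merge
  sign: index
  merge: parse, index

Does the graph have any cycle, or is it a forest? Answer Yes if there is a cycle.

No

DFS, tracking each vertex's parent; an edge to a visited non-parent vertex closes a cycle.
Start from deploy:
visit deploy (parent –)
  visit clean (parent deploy)
    clean–deploy: parent, skip
    visit index (parent clean)
      visit sign (parent index)
        sign–index: parent, skip
      visit merge (parent index)
        visit parse (parent merge)
          parse–merge: parent, skip
        merge–index: parent, skip
      index–clean: parent, skip
    visit pack (parent clean)
      pack–clean: parent, skip
      visit scan (parent pack)
        visit link (parent scan)
          link–scan: parent, skip
        scan–pack: parent, skip
    visit notify (parent clean)
      notify–clean: parent, skip
      visit fetch (parent notify)
        fetch–notify: parent, skip
    visit build (parent clean)
      build–clean: parent, skip
visit render (parent –)
visit test (parent –)
No non-parent visited neighbor found — the graph is a forest.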